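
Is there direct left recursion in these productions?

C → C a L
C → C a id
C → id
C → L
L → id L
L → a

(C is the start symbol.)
Direct left recursion occurs when N → N α for some non-terminal N (the right-hand side begins with the left-hand side itself).

C → C a L: LEFT RECURSIVE (starts with C)
C → C a id: LEFT RECURSIVE (starts with C)
C → id: starts with id
C → L: starts with L
L → id L: starts with id
L → a: starts with a

The grammar has direct left recursion on: C.

Answer: Yes, C is left-recursive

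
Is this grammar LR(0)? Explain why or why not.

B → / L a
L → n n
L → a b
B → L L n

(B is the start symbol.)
Augment with B' → B and build the canonical LR(0) collection (I0 = CLOSURE({[B' → . B]}), then GOTO on every symbol after a dot until no new states appear). It has 12 states:
  I0: { [B → . / L a], [B → . L L n], [B' → . B], [L → . a b], [L → . n n] }  — shift
  I1: { [B → / . L a], [L → . a b], [L → . n n] }  — shift
  I2: { [B' → B .] }  — accept
  I3: { [B → L . L n], [L → . a b], [L → . n n] }  — shift
  I4: { [L → a . b] }  — shift
  I5: { [L → n . n] }  — shift
  I6: { [L → n n .] }  — reduce
  I7: { [L → a b .] }  — reduce
  I8: { [B → L L . n] }  — shift
  I9: { [B → L L n .] }  — reduce
  I10: { [B → / L . a] }  — shift
  I11: { [B → / L a .] }  — reduce

Every state is either a pure shift/goto state or contains exactly one complete item and nothing to shift — no conflicts. The grammar is LR(0).

Answer: Yes, the grammar is LR(0)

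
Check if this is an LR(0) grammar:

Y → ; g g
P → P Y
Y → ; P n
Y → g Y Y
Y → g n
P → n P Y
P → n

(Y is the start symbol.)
No. Shift-reduce conflict between [P → n .] and [P → . n]

Augment with Y' → Y and build the canonical LR(0) collection (I0 = CLOSURE({[Y' → . Y]}), then GOTO on every symbol after a dot until no new states appear). It has 15 states:
  I0: { [Y → . ; P n], [Y → . ; g g], [Y → . g Y Y], [Y → . g n], [Y' → . Y] }  — shift
  I1: { [P → . P Y], [P → . n P Y], [P → . n], [Y → ; . P n], [Y → ; . g g] }  — shift
  I2: { [Y' → Y .] }  — accept
  I3: { [Y → . ; P n], [Y → . ; g g], [Y → . g Y Y], [Y → . g n], [Y → g . Y Y], [Y → g . n] }  — shift
  I4: { [Y → . ; P n], [Y → . ; g g], [Y → . g Y Y], [Y → . g n], [Y → g Y . Y] }  — shift
  I5: { [Y → g n .] }  — reduce
  I6: { [Y → g Y Y .] }  — reduce
  I7: { [P → P . Y], [Y → . ; P n], [Y → . ; g g], [Y → . g Y Y], [Y → . g n], [Y → ; P . n] }  — shift
  I8: { [Y → ; g . g] }  — shift
  I9: { [P → . P Y], [P → . n P Y], [P → . n], [P → n . P Y], [P → n .] }  — shift, reduce
  I10: { [P → P . Y], [P → n P . Y], [Y → . ; P n], [Y → . ; g g], [Y → . g Y Y], [Y → . g n] }  — shift
  I11: { [P → P Y .], [P → n P Y .] }  — 2 reduces
  I12: { [Y → ; g g .] }  — reduce
  I13: { [P → P Y .] }  — reduce
  I14: { [Y → ; P n .] }  — reduce

Conflict in state I9:
  Shift-reduce conflict between [P → n .] and [P → . n]
So the grammar is NOT LR(0).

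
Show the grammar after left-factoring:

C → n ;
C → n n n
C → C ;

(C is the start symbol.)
C → n C'
C' → ;
C' → n n
C → C ;

Left-factoring transforms A → αβ₁ | αβ₂ into A → αA' and A' → β₁ | β₂
(α is the longest common prefix among the alternatives). Repeat until
no nonterminal has two alternatives with a common prefix.

Round 1: C has alternatives sharing prefix 'n'. Introduce C': C → n C'
  Add: C' → ;
  Add: C' → n n

No remaining common prefixes — done.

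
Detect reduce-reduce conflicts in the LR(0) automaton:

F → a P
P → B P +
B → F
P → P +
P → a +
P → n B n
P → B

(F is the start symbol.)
Yes — I13: [P → B P + .] vs [P → P + .]

Augment with F' → F and build the canonical LR(0) collection (I0 = CLOSURE({[F' → . F]}), then GOTO on every symbol after a dot until no new states appear). It has 14 states:
  I0: { [F → . a P], [F' → . F] }  — shift
  I1: { [F' → F .] }  — accept
  I2: { [B → . F], [F → . a P], [F → a . P], [P → . B P +], [P → . B], [P → . P +], [P → . a +], [P → . n B n] }  — shift
  I3: { [B → . F], [F → . a P], [P → . B P +], [P → . B], [P → . P +], [P → . a +], [P → . n B n], [P → B . P +], [P → B .] }  — shift, reduce
  I4: { [B → F .] }  — reduce
  I5: { [F → a P .], [P → P . +] }  — shift, reduce
  I6: { [B → . F], [F → . a P], [F → a . P], [P → . B P +], [P → . B], [P → . P +], [P → . a +], [P → . n B n], [P → a . +] }  — shift
  I7: { [B → . F], [F → . a P], [P → n . B n] }  — shift
  I8: { [P → n B . n] }  — shift
  I9: { [P → n B n .] }  — reduce
  I10: { [P → a + .] }  — reduce
  I11: { [P → P + .] }  — reduce
  I12: { [P → B P . +], [P → P . +] }  — shift
  I13: { [P → B P + .], [P → P + .] }  — 2 reduces

I13 contains complete items [P → B P + .], [P → P + .] — reduce-reduce conflict.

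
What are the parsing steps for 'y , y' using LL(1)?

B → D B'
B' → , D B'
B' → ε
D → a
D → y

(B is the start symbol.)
LL(1) parsing maintains a stack (initially the start symbol over $) and the input. At each step: if the stack top is a terminal, match it against the current input token; if it is a non-terminal N, replace it with the RHS of M[N, lookahead] (the unique production whose predict set contains the lookahead).

Stack is shown with the top on the left.

Stack     Input    Action
-------------------------
B $       y , y $  output B → D B'
D B' $    y , y $  output D → y
y B' $    y , y $  match 'y'
B' $      , y $    output B' → , D B'
, D B' $  , y $    match ','
D B' $    y $      output D → y
y B' $    y $      match 'y'
B' $      $        output B' → ε
$         $        accept

The string is accepted.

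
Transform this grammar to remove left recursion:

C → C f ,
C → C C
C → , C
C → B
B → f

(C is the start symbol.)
C is directly left-recursive. The standard transformation for
  A → A α₁ | ... | A α_m | β₁ | ... | β_n
is
  A  → β₁ A' | ... | β_n A'
  A' → α₁ A' | ... | α_m A' | ε

C → , C becomes C → , C C'
C → B becomes C → B C'
C → C f , becomes C' → f , C'
C → C C becomes C' → C C'
Add C' → ε

Productions for other non-terminals are unchanged:
  B → f

Resulting grammar:
C → , C C'
C → B C'
C' → f , C'
C' → C C'
C' → ε
B → f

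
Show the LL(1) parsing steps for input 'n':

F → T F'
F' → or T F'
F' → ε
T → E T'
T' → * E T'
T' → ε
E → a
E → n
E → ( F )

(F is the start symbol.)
LL(1) parsing maintains a stack (initially the start symbol over $) and the input. At each step: if the stack top is a terminal, match it against the current input token; if it is a non-terminal N, replace it with the RHS of M[N, lookahead] (the unique production whose predict set contains the lookahead).

Stack is shown with the top on the left.

Stack      Input  Action
------------------------
F $        n $    output F → T F'
T F' $     n $    output T → E T'
E T' F' $  n $    output E → n
n T' F' $  n $    match 'n'
T' F' $    $      output T' → ε
F' $       $      output F' → ε
$          $      accept

The string is accepted.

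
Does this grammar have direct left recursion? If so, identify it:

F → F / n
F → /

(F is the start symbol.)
F → F / n: LEFT RECURSIVE (starts with F)
F → /: starts with '/'

The grammar has direct left recursion on: F.

Answer: Yes, F is left-recursive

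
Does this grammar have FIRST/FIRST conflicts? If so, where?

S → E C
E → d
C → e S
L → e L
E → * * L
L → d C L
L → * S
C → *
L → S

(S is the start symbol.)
Yes. L → d C L / L → S on { 'd' }; L → '*' S / L → S on { '*' }

A FIRST/FIRST conflict occurs when two productions N → α and N → β for the same non-terminal have FIRST(α) ∩ FIRST(β) ≠ ∅ (with ε ∈ FIRST of a nullable right-hand side, so two nullable alternatives also conflict).

FIRST sets of the non-terminals at (or reachable through a nullable prefix from) the front of some alternative:
  FIRST(S) = { '*', 'd' }

Productions for E:
  E → d: FIRST = { 'd' }
  E → * * L: FIRST = { '*' }
Productions for C:
  C → e S: FIRST = { 'e' }
  C → *: FIRST = { '*' }
Productions for L:
  L → e L: FIRST = { 'e' }
  L → d C L: FIRST = { 'd' }
  L → * S: FIRST = { '*' }
  L → S: FIRST = { '*', 'd' }
S has only one production, so no FIRST/FIRST conflict is possible there.

Conflict for L: L → d C L and L → S
  Overlap: { 'd' }
Conflict for L: L → * S and L → S
  Overlap: { '*' }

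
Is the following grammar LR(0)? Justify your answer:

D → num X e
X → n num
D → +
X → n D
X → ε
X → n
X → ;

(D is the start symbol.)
A grammar is LR(0) if no state in the canonical LR(0) collection has:
  - both a shift item (dot before a terminal) and a complete item (shift-reduce conflict), or
  - two or more complete items (reduce-reduce conflict; the accept item [D' → D .] counts as a complete item here).

Augment with D' → D and build the canonical LR(0) collection (I0 = CLOSURE({[D' → . D]}), then GOTO on every symbol after a dot until no new states appear). It has 10 states:
  I0: { [D → . +], [D → . num X e], [D' → . D] }  — shift
  I1: { [D → + .] }  — reduce
  I2: { [D' → D .] }  — accept
  I3: { [D → num . X e], [X → . ;], [X → . n D], [X → . n num], [X → . n], [X → .] }  — shift, reduce
  I4: { [X → ; .] }  — reduce
  I5: { [D → num X . e] }  — shift
  I6: { [D → . +], [D → . num X e], [X → n . D], [X → n . num], [X → n .] }  — shift, reduce
  I7: { [X → n D .] }  — reduce
  I8: { [D → num . X e], [X → . ;], [X → . n D], [X → . n num], [X → . n], [X → .], [X → n num .] }  — shift, 2 reduces
  I9: { [D → num X e .] }  — reduce

Conflict in state I3:
  Shift-reduce conflict between [X → .] and [X → . ;]
So the grammar is NOT LR(0).

Answer: No. Shift-reduce conflict between [X → .] and [X → . ;]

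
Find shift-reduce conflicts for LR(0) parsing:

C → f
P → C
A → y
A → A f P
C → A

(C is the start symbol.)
Yes — I1: [C → A .] vs [A → A . f P]

A shift-reduce conflict occurs when an LR(0) state has both:
  - a complete (reduce) item [A → α .] (dot at the end), and
  - a shift item [B → β . c γ] (dot before a terminal).

Augment with C' → C and build the canonical LR(0) collection (I0 = CLOSURE({[C' → . C]}), then GOTO on every symbol after a dot until no new states appear). It has 8 states:
  I0: { [A → . A f P], [A → . y], [C → . A], [C → . f], [C' → . C] }  — shift
  I1: { [A → A . f P], [C → A .] }  — shift, reduce
  I2: { [C' → C .] }  — accept
  I3: { [C → f .] }  — reduce
  I4: { [A → y .] }  — reduce
  I5: { [A → . A f P], [A → . y], [A → A f . P], [C → . A], [C → . f], [P → . C] }  — shift
  I6: { [P → C .] }  — reduce
  I7: { [A → A f P .] }  — reduce

I1 contains reduce item [C → A .] and shift item [A → A . f P] — shift-reduce conflict.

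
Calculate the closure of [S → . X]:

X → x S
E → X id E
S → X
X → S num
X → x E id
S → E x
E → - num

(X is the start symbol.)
To compute CLOSURE, for each item [A → α.Bβ] where B is a non-terminal, add [B → .γ] for all productions B → γ; repeat for the newly added items until nothing changes.

Start with: [S → . X]
  [S → . X] has the dot before X: add [X → . x S], [X → . S num], [X → . x E id]
  [X → . S num] has the dot before S: add [S → . E x]
  [S → . E x] has the dot before E: add [E → . X id E], [E → . - num]
No further items can be added.

CLOSURE = { [E → . - num], [E → . X id E], [S → . E x], [S → . X], [X → . S num], [X → . x E id], [X → . x S] }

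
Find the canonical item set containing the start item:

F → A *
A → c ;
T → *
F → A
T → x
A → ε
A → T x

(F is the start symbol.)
{ [A → . T x], [A → . c ;], [A → .], [F → . A *], [F → . A], [F' → . F], [T → . *], [T → . x] }

First, augment the grammar with F' → F
I₀ = CLOSURE({ [F' → . F] }):
  [F' → . F] has the dot before F: add [F → . A *], [F → . A]
  [F → . A *] has the dot before A: add [A → . c ;], [A → .], [A → . T x]
  [A → . T x] has the dot before T: add [T → . *], [T → . x]
No further items can be added.

I₀ = { [A → . T x], [A → . c ;], [A → .], [F → . A *], [F → . A], [F' → . F], [T → . *], [T → . x] }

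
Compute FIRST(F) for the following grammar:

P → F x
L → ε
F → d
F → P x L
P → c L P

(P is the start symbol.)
{ 'c', 'd' }

To compute FIRST(F), examine every production with F on the left-hand side, reading each right-hand side left to right until a non-nullable symbol is reached.

FIRST sets of the other non-terminals involved (by the same procedure, iterated to a fixed point):
  FIRST(P) = { 'c', 'd' }

From F → d:
  - d is a terminal: add 'd' and stop
From F → P x L:
  - P is a non-terminal: add FIRST(P) \ {ε} = { 'c', 'd' }
    P is not nullable, so stop

Collecting: FIRST(F) = { 'c', 'd' }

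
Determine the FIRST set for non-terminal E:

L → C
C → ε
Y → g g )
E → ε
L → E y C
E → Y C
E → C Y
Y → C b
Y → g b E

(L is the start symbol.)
{ 'b', 'g', ε }

FIRST sets of the other non-terminals involved (by the same procedure, iterated to a fixed point):
  FIRST(Y) = { 'b', 'g' }
  FIRST(C) = { ε }

From E → ε:
  - ε-production, so ε ∈ FIRST(E)
From E → Y C:
  - Y is a non-terminal: add FIRST(Y) \ {ε} = { 'b', 'g' }
    Y is not nullable, so stop
From E → C Y:
  - C is a non-terminal: add FIRST(C) \ {ε} = { }
    C is nullable, so continue to the next symbol
  - Y is a non-terminal: add FIRST(Y) \ {ε} = { 'b', 'g' }
    Y is not nullable, so stop

Collecting: FIRST(E) = { 'b', 'g', ε }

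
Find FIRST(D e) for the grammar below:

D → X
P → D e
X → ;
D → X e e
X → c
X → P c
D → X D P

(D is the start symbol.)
{ ';', 'c' }

FIRST sets of the non-terminals involved (from the grammar, by fixed-point iteration):
  FIRST(D) = { ';', 'c' }

To compute FIRST(D e), process the symbols left to right:
Symbol D is a non-terminal. Add FIRST(D) \ {ε} = { ';', 'c' }
D is not nullable (ε ∉ FIRST(D)), so stop here.
FIRST(D e) = { ';', 'c' }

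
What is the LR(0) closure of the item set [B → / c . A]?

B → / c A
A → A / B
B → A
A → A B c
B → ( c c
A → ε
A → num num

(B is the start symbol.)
To compute CLOSURE, for each item [A → α.Bβ] where B is a non-terminal, add [B → .γ] for all productions B → γ; repeat for the newly added items until nothing changes.

Start with: [B → / c . A]
  [B → / c . A] has the dot before A: add [A → . A / B], [A → . A B c], [A → .], [A → . num num]
No further items can be added.

CLOSURE = { [A → . A / B], [A → . A B c], [A → . num num], [A → .], [B → / c . A] }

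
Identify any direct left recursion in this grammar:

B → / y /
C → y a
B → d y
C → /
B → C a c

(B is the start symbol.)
No direct left recursion

Direct left recursion occurs when N → N α for some non-terminal N (the right-hand side begins with the left-hand side itself).

B → / y /: starts with '/'
C → y a: starts with y
B → d y: starts with d
C → /: starts with '/'
B → C a c: starts with C

No direct left recursion found.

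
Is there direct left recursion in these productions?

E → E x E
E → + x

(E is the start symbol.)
E → E x E: LEFT RECURSIVE (starts with E)
E → + x: starts with '+'

The grammar has direct left recursion on: E.

Answer: Yes, E is left-recursive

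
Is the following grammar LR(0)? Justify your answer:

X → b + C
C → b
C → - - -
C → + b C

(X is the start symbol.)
Augment with X' → X and build the canonical LR(0) collection (I0 = CLOSURE({[X' → . X]}), then GOTO on every symbol after a dot until no new states appear). It has 12 states:
  I0: { [X → . b + C], [X' → . X] }  — shift
  I1: { [X' → X .] }  — accept
  I2: { [X → b . + C] }  — shift
  I3: { [C → . + b C], [C → . - - -], [C → . b], [X → b + . C] }  — shift
  I4: { [C → + . b C] }  — shift
  I5: { [C → - . - -] }  — shift
  I6: { [X → b + C .] }  — reduce
  I7: { [C → b .] }  — reduce
  I8: { [C → - - . -] }  — shift
  I9: { [C → - - - .] }  — reduce
  I10: { [C → + b . C], [C → . + b C], [C → . - - -], [C → . b] }  — shift
  I11: { [C → + b C .] }  — reduce

Every state is either a pure shift/goto state or contains exactly one complete item and nothing to shift — no conflicts. The grammar is LR(0).

Answer: Yes, the grammar is LR(0)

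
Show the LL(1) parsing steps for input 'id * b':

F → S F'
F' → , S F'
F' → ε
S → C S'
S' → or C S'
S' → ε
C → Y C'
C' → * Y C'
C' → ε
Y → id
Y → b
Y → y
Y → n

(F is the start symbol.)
LL(1) parsing maintains a stack (initially the start symbol over $) and the input. At each step: if the stack top is a terminal, match it against the current input token; if it is a non-terminal N, replace it with the RHS of M[N, lookahead] (the unique production whose predict set contains the lookahead).

Stack is shown with the top on the left.

Stack           Input     Action
--------------------------------
F $             id * b $  output F → S F'
S F' $          id * b $  output S → C S'
C S' F' $       id * b $  output C → Y C'
Y C' S' F' $    id * b $  output Y → id
id C' S' F' $   id * b $  match 'id'
C' S' F' $      * b $     output C' → * Y C'
* Y C' S' F' $  * b $     match '*'
Y C' S' F' $    b $       output Y → b
b C' S' F' $    b $       match 'b'
C' S' F' $      $         output C' → ε
S' F' $         $         output S' → ε
F' $            $         output F' → ε
$               $         accept

The string is accepted.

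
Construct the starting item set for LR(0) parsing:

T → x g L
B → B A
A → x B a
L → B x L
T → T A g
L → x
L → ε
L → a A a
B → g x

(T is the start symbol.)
{ [T → . T A g], [T → . x g L], [T' → . T] }

First, augment the grammar with T' → T
I₀ = CLOSURE({ [T' → . T] }):
  [T' → . T] has the dot before T: add [T → . x g L], [T → . T A g]
No further items can be added.

I₀ = { [T → . T A g], [T → . x g L], [T' → . T] }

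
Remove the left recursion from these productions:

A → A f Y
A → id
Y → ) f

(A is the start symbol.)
A is directly left-recursive. The standard transformation for
  A → A α₁ | ... | A α_m | β₁ | ... | β_n
is
  A  → β₁ A' | ... | β_n A'
  A' → α₁ A' | ... | α_m A' | ε

A → id becomes A → id A'
A → A f Y becomes A' → f Y A'
Add A' → ε

Productions for other non-terminals are unchanged:
  Y → ) f

Resulting grammar:
A → id A'
A' → f Y A'
A' → ε
Y → ) f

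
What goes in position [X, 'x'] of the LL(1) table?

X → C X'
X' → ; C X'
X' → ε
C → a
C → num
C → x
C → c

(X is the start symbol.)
To find M[X, 'x'], we find productions for X where 'x' is in the predict set (PREDICT(N → α) = (FIRST(α) \ {ε}) ∪ (FOLLOW(N) if α ⇒* ε)).

Relevant sets:
  FIRST(C) = { 'a', 'c', 'num', 'x' }

X → C X': PREDICT = { 'a', 'c', 'num', 'x' }
  'x' is in predict set, so this production goes in M[X, 'x']

M[X, 'x'] = X → C X'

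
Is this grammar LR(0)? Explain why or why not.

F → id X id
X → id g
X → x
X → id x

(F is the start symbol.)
A grammar is LR(0) if no state in the canonical LR(0) collection has:
  - both a shift item (dot before a terminal) and a complete item (shift-reduce conflict), or
  - two or more complete items (reduce-reduce conflict; the accept item [F' → F .] counts as a complete item here).

Augment with F' → F and build the canonical LR(0) collection (I0 = CLOSURE({[F' → . F]}), then GOTO on every symbol after a dot until no new states appear). It has 9 states:
  I0: { [F → . id X id], [F' → . F] }  — shift
  I1: { [F' → F .] }  — accept
  I2: { [F → id . X id], [X → . id g], [X → . id x], [X → . x] }  — shift
  I3: { [F → id X . id] }  — shift
  I4: { [X → id . g], [X → id . x] }  — shift
  I5: { [X → x .] }  — reduce
  I6: { [X → id g .] }  — reduce
  I7: { [X → id x .] }  — reduce
  I8: { [F → id X id .] }  — reduce

Every state is either a pure shift/goto state or contains exactly one complete item and nothing to shift — no conflicts. The grammar is LR(0).

Answer: Yes, the grammar is LR(0)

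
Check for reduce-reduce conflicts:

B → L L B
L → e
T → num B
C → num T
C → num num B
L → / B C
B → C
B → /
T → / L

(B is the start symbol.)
A reduce-reduce conflict occurs when an LR(0) state has two complete items [A → α .] and [B → β .] — both call for a reduction, and with no lookahead the parser cannot choose between them.

Augment with B' → B and build the canonical LR(0) collection (I0 = CLOSURE({[B' → . B]}), then GOTO on every symbol after a dot until no new states appear). It has 17 states:
  I0: { [B → . /], [B → . C], [B → . L L B], [B' → . B], [C → . num T], [C → . num num B], [L → . / B C], [L → . e] }  — shift
  I1: { [B → . /], [B → . C], [B → . L L B], [B → / .], [C → . num T], [C → . num num B], [L → . / B C], [L → . e], [L → / . B C] }  — shift, reduce
  I2: { [B' → B .] }  — accept
  I3: { [B → C .] }  — reduce
  I4: { [B → L . L B], [L → . / B C], [L → . e] }  — shift
  I5: { [L → e .] }  — reduce
  I6: { [C → num . T], [C → num . num B], [T → . / L], [T → . num B] }  — shift
  I7: { [L → . / B C], [L → . e], [T → / . L] }  — shift
  I8: { [C → num T .] }  — reduce
  I9: { [B → . /], [B → . C], [B → . L L B], [C → . num T], [C → . num num B], [C → num num . B], [L → . / B C], [L → . e], [T → num . B] }  — shift
  I10: { [C → num num B .], [T → num B .] }  — 2 reduces
  I11: { [B → . /], [B → . C], [B → . L L B], [C → . num T], [C → . num num B], [L → . / B C], [L → . e], [L → / . B C] }  — shift
  I12: { [T → / L .] }  — reduce
  I13: { [C → . num T], [C → . num num B], [L → / B . C] }  — shift
  I14: { [L → / B C .] }  — reduce
  I15: { [B → . /], [B → . C], [B → . L L B], [B → L L . B], [C → . num T], [C → . num num B], [L → . / B C], [L → . e] }  — shift
  I16: { [B → L L B .] }  — reduce

I10 contains complete items [C → num num B .], [T → num B .] — reduce-reduce conflict.

Answer: Yes — I10: [C → num num B .] vs [T → num B .]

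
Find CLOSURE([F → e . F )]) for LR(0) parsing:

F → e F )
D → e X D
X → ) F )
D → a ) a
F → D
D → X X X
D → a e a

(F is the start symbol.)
{ [D → . X X X], [D → . a ) a], [D → . a e a], [D → . e X D], [F → . D], [F → . e F )], [F → e . F )], [X → . ) F )] }

Start with: [F → e . F )]
  [F → e . F )] has the dot before F: add [F → . e F )], [F → . D]
  [F → . D] has the dot before D: add [D → . e X D], [D → . a ) a], [D → . X X X], [D → . a e a]
  [D → . X X X] has the dot before X: add [X → . ) F )]
No further items can be added.

CLOSURE = { [D → . X X X], [D → . a ) a], [D → . a e a], [D → . e X D], [F → . D], [F → . e F )], [F → e . F )], [X → . ) F )] }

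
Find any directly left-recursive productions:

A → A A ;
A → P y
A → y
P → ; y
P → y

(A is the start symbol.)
Yes, A is left-recursive

A → A A ;: LEFT RECURSIVE (starts with A)
A → P y: starts with P
A → y: starts with y
P → ; y: starts with ';'
P → y: starts with y

The grammar has direct left recursion on: A.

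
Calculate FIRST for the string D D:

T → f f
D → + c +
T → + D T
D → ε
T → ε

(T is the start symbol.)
FIRST sets of the non-terminals involved (from the grammar, by fixed-point iteration):
  FIRST(D) = { '+', ε }

To compute FIRST(D D), process the symbols left to right:
Symbol D is a non-terminal. Add FIRST(D) \ {ε} = { '+' }
D is nullable (ε ∈ FIRST(D)), continue to the next symbol.
Symbol D is a non-terminal. Add FIRST(D) \ {ε} = { '+' }
D is nullable (ε ∈ FIRST(D)), continue to the next symbol.
All symbols are nullable, so ε is in the result.
FIRST(D D) = { '+', ε }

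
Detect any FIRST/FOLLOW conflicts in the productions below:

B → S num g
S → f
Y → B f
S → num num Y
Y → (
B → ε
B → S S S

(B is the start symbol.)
Nullable non-terminals: B.
FIRST sets used below: FIRST(S) = { 'f', 'num' }

B: nullable alternative(s) B → ε; FOLLOW(B) = { $, 'f' }
  B → S num g: FIRST \ {ε} = { 'f', 'num' } — overlaps FOLLOW(B) on { 'f' }: CONFLICT
  B → ε: FIRST \ {ε} = { } — this is the only nullable alternative, skip
  B → S S S: FIRST \ {ε} = { 'f', 'num' } — overlaps FOLLOW(B) on { 'f' }: CONFLICT

S, Y have no nullable alternative, so no FIRST/FOLLOW check is needed there.

So the grammar has 2 FIRST/FOLLOW conflicts (marked CONFLICT above).

Answer: Yes. B → S num g with FOLLOW(B) on { 'f' }; B → S S S with FOLLOW(B) on { 'f' }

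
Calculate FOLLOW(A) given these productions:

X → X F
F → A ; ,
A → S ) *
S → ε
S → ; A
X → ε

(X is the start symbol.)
In F → A ; ,: A is followed by ';' ',', add FIRST(';' ',') \ {ε} = { ';' }
In S → ; A: A is at the end, add FOLLOW(S)

The FOLLOW sets referred to above (computed the same way, to a fixed point):
  FOLLOW(S) = { ')' }

Taking the union: FOLLOW(A) = { ')', ';' }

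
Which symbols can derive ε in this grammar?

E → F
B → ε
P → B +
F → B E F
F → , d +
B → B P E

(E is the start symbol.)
A non-terminal is nullable if it can derive ε (the empty string): either it has an ε-production, or it has a production whose right-hand side consists entirely of nullable non-terminals.

ε-productions: B → ε
So B is immediately nullable.
No further non-terminal can be added: every production for the remaining non-terminals contains a terminal or a non-nullable non-terminal.
Nullable = { 'B' }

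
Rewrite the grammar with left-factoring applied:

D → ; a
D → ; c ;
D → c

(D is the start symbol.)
D → ; D'
D' → a
D' → c ;
D → c

Left-factoring transforms A → αβ₁ | αβ₂ into A → αA' and A' → β₁ | β₂
(α is the longest common prefix among the alternatives). Repeat until
no nonterminal has two alternatives with a common prefix.

Round 1: D has alternatives sharing prefix ';'. Introduce D': D → ; D'
  Add: D' → a
  Add: D' → c ;

No remaining common prefixes — done.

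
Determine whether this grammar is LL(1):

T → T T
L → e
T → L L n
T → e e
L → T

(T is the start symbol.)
A grammar is LL(1) if for each non-terminal N with multiple productions, the predict sets of those productions are pairwise disjoint, where PREDICT(N → α) = (FIRST(α) \ {ε}) ∪ (FOLLOW(N) if α ⇒* ε).

Relevant sets:
  FIRST(T) = { 'e' }
  FIRST(L) = { 'e' }

For T:
  PREDICT(T → T T) = { 'e' }
  PREDICT(T → L L n) = { 'e' }
  PREDICT(T → e e) = { 'e' }
For L:
  PREDICT(L → e) = { 'e' }
  PREDICT(L → T) = { 'e' }

Conflict found: Predict set conflict for T: { 'e' }
The grammar is NOT LL(1).

Answer: No. Predict set conflict for T: { 'e' }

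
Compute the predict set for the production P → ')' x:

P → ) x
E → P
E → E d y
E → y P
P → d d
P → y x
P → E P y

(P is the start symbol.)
{ ')' }

PREDICT(P → ')' x) = (FIRST(RHS) \ {ε}) ∪ (FOLLOW(P) if ε ∈ FIRST(RHS), i.e. RHS ⇒* ε)
FIRST(')' x) = { ')' }
ε ∉ FIRST(')' x), so FOLLOW(P) is not added.
PREDICT(P → ')' x) = { ')' }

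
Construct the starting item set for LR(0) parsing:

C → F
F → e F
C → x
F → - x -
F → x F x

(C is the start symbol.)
{ [C → . F], [C → . x], [C' → . C], [F → . - x -], [F → . e F], [F → . x F x] }

First, augment the grammar with C' → C
I₀ = CLOSURE({ [C' → . C] }):
  [C' → . C] has the dot before C: add [C → . F], [C → . x]
  [C → . F] has the dot before F: add [F → . e F], [F → . - x -], [F → . x F x]
No further items can be added.

I₀ = { [C → . F], [C → . x], [C' → . C], [F → . - x -], [F → . e F], [F → . x F x] }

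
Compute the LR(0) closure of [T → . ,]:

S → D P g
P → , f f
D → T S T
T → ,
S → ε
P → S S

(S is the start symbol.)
To compute CLOSURE, for each item [A → α.Bβ] where B is a non-terminal, add [B → .γ] for all productions B → γ; repeat for the newly added items until nothing changes.

Start with: [T → . ,]
The dot precedes the terminal ',', so nothing is added.

CLOSURE = { [T → . ,] }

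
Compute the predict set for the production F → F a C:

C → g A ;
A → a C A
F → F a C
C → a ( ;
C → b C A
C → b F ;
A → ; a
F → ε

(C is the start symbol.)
PREDICT(F → F a C) = (FIRST(RHS) \ {ε}) ∪ (FOLLOW(F) if ε ∈ FIRST(RHS), i.e. RHS ⇒* ε)
FIRST(F) = { 'a', ε }
FIRST(F a C) = { 'a' }
ε ∉ FIRST(F a C), so FOLLOW(F) is not added.
PREDICT(F → F a C) = { 'a' }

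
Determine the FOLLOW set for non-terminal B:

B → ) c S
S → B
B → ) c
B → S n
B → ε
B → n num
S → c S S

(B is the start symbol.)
To compute FOLLOW(B), find every occurrence of B on a right-hand side N → α B β: add FIRST(β) \ {ε}, and if β is empty or nullable also add FOLLOW(N). Iterate to a fixed point.

B is the start symbol, so $ ∈ FOLLOW(B).
In S → B: B is at the end, add FOLLOW(S)

The FOLLOW sets referred to above (computed the same way, to a fixed point):
  FOLLOW(S) = { $, ')', 'c', 'n' }

Taking the union: FOLLOW(B) = { $, ')', 'c', 'n' }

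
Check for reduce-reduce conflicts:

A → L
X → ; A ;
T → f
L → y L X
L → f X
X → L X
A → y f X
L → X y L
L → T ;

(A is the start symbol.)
A reduce-reduce conflict occurs when an LR(0) state has two complete items [A → α .] and [B → β .] — both call for a reduction, and with no lookahead the parser cannot choose between them.

Augment with A' → A and build the canonical LR(0) collection (I0 = CLOSURE({[A' → . A]}), then GOTO on every symbol after a dot until no new states appear). It has 21 states:
  I0: { [A → . L], [A → . y f X], [A' → . A], [L → . T ;], [L → . X y L], [L → . f X], [L → . y L X], [T → . f], [X → . ; A ;], [X → . L X] }  — shift
  I1: { [A → . L], [A → . y f X], [L → . T ;], [L → . X y L], [L → . f X], [L → . y L X], [T → . f], [X → . ; A ;], [X → . L X], [X → ; . A ;] }  — shift
  I2: { [A' → A .] }  — accept
  I3: { [A → L .], [L → . T ;], [L → . X y L], [L → . f X], [L → . y L X], [T → . f], [X → . ; A ;], [X → . L X], [X → L . X] }  — shift, reduce
  I4: { [L → T . ;] }  — shift
  I5: { [L → X . y L] }  — shift
  I6: { [L → . T ;], [L → . X y L], [L → . f X], [L → . y L X], [L → f . X], [T → . f], [T → f .], [X → . ; A ;], [X → . L X] }  — shift, reduce
  I7: { [A → y . f X], [L → . T ;], [L → . X y L], [L → . f X], [L → . y L X], [L → y . L X], [T → . f], [X → . ; A ;], [X → . L X] }  — shift
  I8: { [L → . T ;], [L → . X y L], [L → . f X], [L → . y L X], [L → y L . X], [T → . f], [X → . ; A ;], [X → . L X], [X → L . X] }  — shift
  I9: { [A → y f . X], [L → . T ;], [L → . X y L], [L → . f X], [L → . y L X], [L → f . X], [T → . f], [T → f .], [X → . ; A ;], [X → . L X] }  — shift, reduce
  I10: { [L → . T ;], [L → . X y L], [L → . f X], [L → . y L X], [L → y . L X], [T → . f], [X → . ; A ;], [X → . L X] }  — shift
  I11: { [L → . T ;], [L → . X y L], [L → . f X], [L → . y L X], [T → . f], [X → . ; A ;], [X → . L X], [X → L . X] }  — shift
  I12: { [A → y f X .], [L → X . y L], [L → f X .] }  — shift, 2 reduces
  I13: { [L → . T ;], [L → . X y L], [L → . f X], [L → . y L X], [L → X y . L], [T → . f], [X → . ; A ;], [X → . L X] }  — shift
  I14: { [L → . T ;], [L → . X y L], [L → . f X], [L → . y L X], [L → X y L .], [T → . f], [X → . ; A ;], [X → . L X], [X → L . X] }  — shift, reduce
  I15: { [L → X . y L], [X → L X .] }  — shift, reduce
  I16: { [L → X . y L], [L → y L X .], [X → L X .] }  — shift, 2 reduces
  I17: { [L → X . y L], [L → f X .] }  — shift, reduce
  I18: { [L → T ; .] }  — reduce
  I19: { [X → ; A . ;] }  — shift
  I20: { [X → ; A ; .] }  — reduce

I12 contains complete items [A → y f X .], [L → f X .] — reduce-reduce conflict.
I16 contains complete items [L → y L X .], [X → L X .] — reduce-reduce conflict.

Answer: Yes — I12: [A → y f X .] vs [L → f X .]; I16: [L → y L X .] vs [X → L X .]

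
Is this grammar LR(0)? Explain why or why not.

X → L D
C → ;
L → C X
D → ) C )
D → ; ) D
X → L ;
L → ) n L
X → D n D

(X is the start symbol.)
A grammar is LR(0) if no state in the canonical LR(0) collection has:
  - both a shift item (dot before a terminal) and a complete item (shift-reduce conflict), or
  - two or more complete items (reduce-reduce conflict; the accept item [X' → X .] counts as a complete item here).

Augment with X' → X and build the canonical LR(0) collection (I0 = CLOSURE({[X' → . X]}), then GOTO on every symbol after a dot until no new states appear). It has 22 states:
  I0: { [C → . ;], [D → . ) C )], [D → . ; ) D], [L → . ) n L], [L → . C X], [X → . D n D], [X → . L ;], [X → . L D], [X' → . X] }  — shift
  I1: { [C → . ;], [D → ) . C )], [L → ) . n L] }  — shift
  I2: { [C → ; .], [D → ; . ) D] }  — shift, reduce
  I3: { [C → . ;], [D → . ) C )], [D → . ; ) D], [L → . ) n L], [L → . C X], [L → C . X], [X → . D n D], [X → . L ;], [X → . L D] }  — shift
  I4: { [X → D . n D] }  — shift
  I5: { [D → . ) C )], [D → . ; ) D], [X → L . ;], [X → L . D] }  — shift
  I6: { [X' → X .] }  — accept
  I7: { [C → . ;], [D → ) . C )] }  — shift
  I8: { [D → ; . ) D], [X → L ; .] }  — shift, reduce
  I9: { [X → L D .] }  — reduce
  I10: { [D → . ) C )], [D → . ; ) D], [D → ; ) . D] }  — shift
  I11: { [D → ; . ) D] }  — shift
  I12: { [D → ; ) D .] }  — reduce
  I13: { [C → ; .] }  — reduce
  I14: { [D → ) C . )] }  — shift
  I15: { [D → ) C ) .] }  — reduce
  I16: { [D → . ) C )], [D → . ; ) D], [X → D n . D] }  — shift
  I17: { [X → D n D .] }  — reduce
  I18: { [L → C X .] }  — reduce
  I19: { [C → . ;], [L → ) n . L], [L → . ) n L], [L → . C X] }  — shift
  I20: { [L → ) . n L] }  — shift
  I21: { [L → ) n L .] }  — reduce

Conflict in state I2:
  Shift-reduce conflict between [C → ; .] and [D → ; . ) D]
So the grammar is NOT LR(0).

Answer: No. Shift-reduce conflict between [C → ; .] and [D → ; . ) D]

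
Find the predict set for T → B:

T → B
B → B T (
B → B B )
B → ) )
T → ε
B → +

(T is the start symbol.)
{ ')', '+' }

PREDICT(T → B) = (FIRST(RHS) \ {ε}) ∪ (FOLLOW(T) if ε ∈ FIRST(RHS), i.e. RHS ⇒* ε)
FIRST(B) = { ')', '+' }
FIRST(B) = { ')', '+' }
ε ∉ FIRST(B), so FOLLOW(T) is not added.
PREDICT(T → B) = { ')', '+' }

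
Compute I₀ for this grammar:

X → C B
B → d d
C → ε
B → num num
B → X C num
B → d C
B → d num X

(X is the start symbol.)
First, augment the grammar with X' → X
I₀ = CLOSURE({ [X' → . X] }):
  [X' → . X] has the dot before X: add [X → . C B]
  [X → . C B] has the dot before C: add [C → .]
No further items can be added.

I₀ = { [C → .], [X → . C B], [X' → . X] }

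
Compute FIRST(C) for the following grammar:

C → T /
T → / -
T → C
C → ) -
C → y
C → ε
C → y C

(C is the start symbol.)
{ ')', '/', 'y', ε }

To compute FIRST(C), examine every production with C on the left-hand side, reading each right-hand side left to right until a non-nullable symbol is reached.

FIRST sets of the other non-terminals involved (by the same procedure, iterated to a fixed point):
  FIRST(T) = { ')', '/', 'y', ε }

From C → T /:
  - T is a non-terminal: add FIRST(T) \ {ε} = { ')', '/', 'y' }
    T is nullable, so continue to the next symbol
  - '/' is a terminal: add '/' and stop
From C → ) -:
  - ')' is a terminal: add ')' and stop
From C → y:
  - y is a terminal: add 'y' and stop
From C → ε:
  - ε-production, so ε ∈ FIRST(C)
From C → y C:
  - y is a terminal: add 'y' and stop

Collecting: FIRST(C) = { ')', '/', 'y', ε }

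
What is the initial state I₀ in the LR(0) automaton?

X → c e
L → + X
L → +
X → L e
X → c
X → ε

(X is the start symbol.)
First, augment the grammar with X' → X
I₀ = CLOSURE({ [X' → . X] }):
  [X' → . X] has the dot before X: add [X → . c e], [X → . L e], [X → . c], [X → .]
  [X → . L e] has the dot before L: add [L → . + X], [L → . +]
No further items can be added.

I₀ = { [L → . + X], [L → . +], [X → . L e], [X → . c e], [X → . c], [X → .], [X' → . X] }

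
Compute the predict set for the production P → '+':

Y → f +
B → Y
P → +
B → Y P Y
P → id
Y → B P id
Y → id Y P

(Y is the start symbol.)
{ '+' }

PREDICT(P → '+') = (FIRST(RHS) \ {ε}) ∪ (FOLLOW(P) if ε ∈ FIRST(RHS), i.e. RHS ⇒* ε)
FIRST('+') = { '+' }
ε ∉ FIRST('+'), so FOLLOW(P) is not added.
PREDICT(P → '+') = { '+' }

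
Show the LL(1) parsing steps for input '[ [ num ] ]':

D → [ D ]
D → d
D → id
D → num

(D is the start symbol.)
LL(1) parsing maintains a stack (initially the start symbol over $) and the input. At each step: if the stack top is a terminal, match it against the current input token; if it is a non-terminal N, replace it with the RHS of M[N, lookahead] (the unique production whose predict set contains the lookahead).

Stack is shown with the top on the left.

Stack      Input          Action
--------------------------------
D $        [ [ num ] ] $  output D → [ D ]
[ D ] $    [ [ num ] ] $  match '['
D ] $      [ num ] ] $    output D → [ D ]
[ D ] ] $  [ num ] ] $    match '['
D ] ] $    num ] ] $      output D → num
num ] ] $  num ] ] $      match 'num'
] ] $      ] ] $          match ']'
] $        ] $            match ']'
$          $              accept

The string is accepted.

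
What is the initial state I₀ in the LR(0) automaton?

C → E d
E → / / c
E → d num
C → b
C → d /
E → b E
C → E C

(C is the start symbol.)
First, augment the grammar with C' → C
I₀ = CLOSURE({ [C' → . C] }):
  [C' → . C] has the dot before C: add [C → . E d], [C → . b], [C → . d /], [C → . E C]
  [C → . E d] has the dot before E: add [E → . / / c], [E → . d num], [E → . b E]
No further items can be added.

I₀ = { [C → . E C], [C → . E d], [C → . b], [C → . d /], [C' → . C], [E → . / / c], [E → . b E], [E → . d num] }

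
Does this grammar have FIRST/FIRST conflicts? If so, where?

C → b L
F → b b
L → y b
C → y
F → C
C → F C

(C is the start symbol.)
Yes. C → b L / C → F C on { 'b' }; C → y / C → F C on { 'y' }; F → b b / F → C on { 'b' }

FIRST sets of the non-terminals at (or reachable through a nullable prefix from) the front of some alternative:
  FIRST(F) = { 'b', 'y' }
  FIRST(C) = { 'b', 'y' }

Productions for C:
  C → b L: FIRST = { 'b' }
  C → y: FIRST = { 'y' }
  C → F C: FIRST = { 'b', 'y' }
Productions for F:
  F → b b: FIRST = { 'b' }
  F → C: FIRST = { 'b', 'y' }
L has only one production, so no FIRST/FIRST conflict is possible there.

Conflict for C: C → b L and C → F C
  Overlap: { 'b' }
Conflict for C: C → y and C → F C
  Overlap: { 'y' }
Conflict for F: F → b b and F → C
  Overlap: { 'b' }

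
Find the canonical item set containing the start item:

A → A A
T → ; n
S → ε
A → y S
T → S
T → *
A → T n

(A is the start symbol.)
{ [A → . A A], [A → . T n], [A → . y S], [A' → . A], [S → .], [T → . *], [T → . ; n], [T → . S] }

First, augment the grammar with A' → A
I₀ = CLOSURE({ [A' → . A] }):
  [A' → . A] has the dot before A: add [A → . A A], [A → . y S], [A → . T n]
  [A → . T n] has the dot before T: add [T → . ; n], [T → . S], [T → . *]
  [T → . S] has the dot before S: add [S → .]
No further items can be added.

I₀ = { [A → . A A], [A → . T n], [A → . y S], [A' → . A], [S → .], [T → . *], [T → . ; n], [T → . S] }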